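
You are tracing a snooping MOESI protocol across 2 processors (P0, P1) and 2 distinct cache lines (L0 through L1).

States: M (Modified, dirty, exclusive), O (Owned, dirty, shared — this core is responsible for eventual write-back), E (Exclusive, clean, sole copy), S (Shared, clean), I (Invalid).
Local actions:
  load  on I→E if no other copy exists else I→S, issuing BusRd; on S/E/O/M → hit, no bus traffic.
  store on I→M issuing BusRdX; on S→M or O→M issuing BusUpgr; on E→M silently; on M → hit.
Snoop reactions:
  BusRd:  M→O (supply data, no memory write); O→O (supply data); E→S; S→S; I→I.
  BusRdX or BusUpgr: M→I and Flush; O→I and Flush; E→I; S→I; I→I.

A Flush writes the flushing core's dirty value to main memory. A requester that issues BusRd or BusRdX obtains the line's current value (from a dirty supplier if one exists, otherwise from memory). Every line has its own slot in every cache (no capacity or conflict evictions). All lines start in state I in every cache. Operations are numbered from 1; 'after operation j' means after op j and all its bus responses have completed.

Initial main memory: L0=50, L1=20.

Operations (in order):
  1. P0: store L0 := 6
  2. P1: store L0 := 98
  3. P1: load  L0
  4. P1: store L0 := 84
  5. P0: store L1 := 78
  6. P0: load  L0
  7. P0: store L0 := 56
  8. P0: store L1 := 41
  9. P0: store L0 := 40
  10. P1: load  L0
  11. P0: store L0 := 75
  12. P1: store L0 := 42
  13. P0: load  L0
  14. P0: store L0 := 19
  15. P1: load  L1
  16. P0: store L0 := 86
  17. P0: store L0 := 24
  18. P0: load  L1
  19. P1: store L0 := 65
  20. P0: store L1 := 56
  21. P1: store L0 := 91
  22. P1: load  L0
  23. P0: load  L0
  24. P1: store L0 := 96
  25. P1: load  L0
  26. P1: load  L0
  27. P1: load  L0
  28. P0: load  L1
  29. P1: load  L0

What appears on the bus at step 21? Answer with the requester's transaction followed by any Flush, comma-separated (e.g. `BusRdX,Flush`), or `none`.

bus = none

  op1 P0: store L0 := 6 → M/I on L0; bus BusRdX; mem=50
  op2 P1: store L0 := 98 → I/M on L0; bus BusRdX Flush; mem=6
  op3 P1: load  L0 → I/M on L0; bus (none); mem=6
  op4 P1: store L0 := 84 → I/M on L0; bus (none); mem=6
  op5 P0: store L1 := 78 → M/I on L1; bus BusRdX; mem=20
  op6 P0: load  L0 → S/O on L0; bus BusRd; mem=6
  op7 P0: store L0 := 56 → M/I on L0; bus BusUpgr Flush; mem=84
  op8 P0: store L1 := 41 → M/I on L1; bus (none); mem=20
  op9 P0: store L0 := 40 → M/I on L0; bus (none); mem=84
  op10 P1: load  L0 → O/S on L0; bus BusRd; mem=84
  op11 P0: store L0 := 75 → M/I on L0; bus BusUpgr; mem=84
  op12 P1: store L0 := 42 → I/M on L0; bus BusRdX Flush; mem=75
  op13 P0: load  L0 → S/O on L0; bus BusRd; mem=75
  op14 P0: store L0 := 19 → M/I on L0; bus BusUpgr Flush; mem=42
  op15 P1: load  L1 → O/S on L1; bus BusRd; mem=20
  op16 P0: store L0 := 86 → M/I on L0; bus (none); mem=42
  op17 P0: store L0 := 24 → M/I on L0; bus (none); mem=42
  op18 P0: load  L1 → O/S on L1; bus (none); mem=20
  op19 P1: store L0 := 65 → I/M on L0; bus BusRdX Flush; mem=24
  op20 P0: store L1 := 56 → M/I on L1; bus BusUpgr; mem=20
  op21 P1: store L0 := 91 → I/M on L0; bus (none); mem=24
  op22 P1: load  L0 → I/M on L0; bus (none); mem=24
  op23 P0: load  L0 → S/O on L0; bus BusRd; mem=24
  op24 P1: store L0 := 96 → I/M on L0; bus BusUpgr; mem=24
  op25 P1: load  L0 → I/M on L0; bus (none); mem=24
  op26 P1: load  L0 → I/M on L0; bus (none); mem=24
  op27 P1: load  L0 → I/M on L0; bus (none); mem=24
  op28 P0: load  L1 → M/I on L1; bus (none); mem=20
  op29 P1: load  L0 → I/M on L0; bus (none); mem=24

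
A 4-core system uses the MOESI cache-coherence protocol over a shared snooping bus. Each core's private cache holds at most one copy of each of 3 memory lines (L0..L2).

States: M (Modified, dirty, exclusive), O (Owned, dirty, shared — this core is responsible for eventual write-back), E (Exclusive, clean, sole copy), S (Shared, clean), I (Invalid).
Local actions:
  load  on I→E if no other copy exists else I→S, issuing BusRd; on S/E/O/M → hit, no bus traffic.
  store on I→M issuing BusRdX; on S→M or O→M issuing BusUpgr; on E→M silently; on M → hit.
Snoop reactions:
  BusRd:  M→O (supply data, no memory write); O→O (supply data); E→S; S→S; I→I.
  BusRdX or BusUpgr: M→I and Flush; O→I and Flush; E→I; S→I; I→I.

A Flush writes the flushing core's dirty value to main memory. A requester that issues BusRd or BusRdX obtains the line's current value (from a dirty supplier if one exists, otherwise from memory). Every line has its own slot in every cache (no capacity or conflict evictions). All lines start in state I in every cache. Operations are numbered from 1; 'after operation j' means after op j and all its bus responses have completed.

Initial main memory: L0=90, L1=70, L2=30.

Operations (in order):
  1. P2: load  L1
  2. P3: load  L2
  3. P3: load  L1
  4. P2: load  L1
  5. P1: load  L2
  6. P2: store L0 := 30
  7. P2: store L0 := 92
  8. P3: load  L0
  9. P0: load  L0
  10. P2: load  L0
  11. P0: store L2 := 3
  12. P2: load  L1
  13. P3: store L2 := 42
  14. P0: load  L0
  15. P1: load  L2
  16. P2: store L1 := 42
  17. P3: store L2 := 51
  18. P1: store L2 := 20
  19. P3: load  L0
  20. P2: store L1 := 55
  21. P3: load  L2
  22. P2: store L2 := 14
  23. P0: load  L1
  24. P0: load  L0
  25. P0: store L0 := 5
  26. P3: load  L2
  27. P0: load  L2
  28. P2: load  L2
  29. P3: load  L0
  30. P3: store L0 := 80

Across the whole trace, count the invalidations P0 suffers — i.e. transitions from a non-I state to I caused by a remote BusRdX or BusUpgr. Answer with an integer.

invalidations = 2

step 1: P2: load  L1  ⟶  IIEI  (L1)  txn=BusRd  M[L1]=70
step 2: P3: load  L2  ⟶  IIIE  (L2)  txn=BusRd  M[L2]=30
step 3: P3: load  L1  ⟶  IISS  (L1)  txn=BusRd  M[L1]=70
step 4: P2: load  L1  ⟶  IISS  (L1)  txn=∅  M[L1]=70
step 5: P1: load  L2  ⟶  ISIS  (L2)  txn=BusRd  M[L2]=30
step 6: P2: store L0 := 30  ⟶  IIMI  (L0)  txn=BusRdX  M[L0]=90
step 7: P2: store L0 := 92  ⟶  IIMI  (L0)  txn=∅  M[L0]=90
step 8: P3: load  L0  ⟶  IIOS  (L0)  txn=BusRd  M[L0]=90
step 9: P0: load  L0  ⟶  SIOS  (L0)  txn=BusRd  M[L0]=90
step 10: P2: load  L0  ⟶  SIOS  (L0)  txn=∅  M[L0]=90
step 11: P0: store L2 := 3  ⟶  MIII  (L2)  txn=BusRdX  M[L2]=30
step 12: P2: load  L1  ⟶  IISS  (L1)  txn=∅  M[L1]=70
step 13: P3: store L2 := 42  ⟶  IIIM  (L2)  txn=BusRdX+Flush  M[L2]=3
step 14: P0: load  L0  ⟶  SIOS  (L0)  txn=∅  M[L0]=90
step 15: P1: load  L2  ⟶  ISIO  (L2)  txn=BusRd  M[L2]=3
step 16: P2: store L1 := 42  ⟶  IIMI  (L1)  txn=BusUpgr  M[L1]=70
step 17: P3: store L2 := 51  ⟶  IIIM  (L2)  txn=BusUpgr  M[L2]=3
step 18: P1: store L2 := 20  ⟶  IMII  (L2)  txn=BusRdX+Flush  M[L2]=51
step 19: P3: load  L0  ⟶  SIOS  (L0)  txn=∅  M[L0]=90
step 20: P2: store L1 := 55  ⟶  IIMI  (L1)  txn=∅  M[L1]=70
step 21: P3: load  L2  ⟶  IOIS  (L2)  txn=BusRd  M[L2]=51
step 22: P2: store L2 := 14  ⟶  IIMI  (L2)  txn=BusRdX+Flush  M[L2]=20
step 23: P0: load  L1  ⟶  SIOI  (L1)  txn=BusRd  M[L1]=70
step 24: P0: load  L0  ⟶  SIOS  (L0)  txn=∅  M[L0]=90
step 25: P0: store L0 := 5  ⟶  MIII  (L0)  txn=BusUpgr+Flush  M[L0]=92
step 26: P3: load  L2  ⟶  IIOS  (L2)  txn=BusRd  M[L2]=20
step 27: P0: load  L2  ⟶  SIOS  (L2)  txn=BusRd  M[L2]=20
step 28: P2: load  L2  ⟶  SIOS  (L2)  txn=∅  M[L2]=20
step 29: P3: load  L0  ⟶  OIIS  (L0)  txn=BusRd  M[L0]=92
step 30: P3: store L0 := 80  ⟶  IIIM  (L0)  txn=BusUpgr+Flush  M[L0]=5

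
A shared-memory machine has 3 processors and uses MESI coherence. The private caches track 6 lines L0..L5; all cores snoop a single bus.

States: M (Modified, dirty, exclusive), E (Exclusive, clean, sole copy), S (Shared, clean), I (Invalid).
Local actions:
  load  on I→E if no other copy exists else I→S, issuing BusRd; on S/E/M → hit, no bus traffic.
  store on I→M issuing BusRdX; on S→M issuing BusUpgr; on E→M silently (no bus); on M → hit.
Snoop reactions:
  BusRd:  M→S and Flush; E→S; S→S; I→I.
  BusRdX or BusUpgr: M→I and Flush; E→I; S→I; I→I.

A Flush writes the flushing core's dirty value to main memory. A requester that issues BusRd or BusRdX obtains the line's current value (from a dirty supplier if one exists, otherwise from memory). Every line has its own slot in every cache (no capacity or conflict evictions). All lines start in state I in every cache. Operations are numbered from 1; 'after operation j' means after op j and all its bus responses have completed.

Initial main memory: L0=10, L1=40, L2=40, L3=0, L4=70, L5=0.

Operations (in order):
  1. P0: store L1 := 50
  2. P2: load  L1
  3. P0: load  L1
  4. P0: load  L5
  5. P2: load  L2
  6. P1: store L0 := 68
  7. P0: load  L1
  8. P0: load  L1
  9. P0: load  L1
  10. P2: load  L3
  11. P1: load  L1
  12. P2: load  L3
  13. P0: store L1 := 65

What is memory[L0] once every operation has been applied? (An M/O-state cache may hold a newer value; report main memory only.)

memory[L0] = 10

  op1 P0: store L1 := 50 → M/I/I on L1; bus BusRdX; mem=40
  op2 P2: load  L1 → S/I/S on L1; bus BusRd Flush; mem=50
  op3 P0: load  L1 → S/I/S on L1; bus (none); mem=50
  op4 P0: load  L5 → E/I/I on L5; bus BusRd; mem=0
  op5 P2: load  L2 → I/I/E on L2; bus BusRd; mem=40
  op6 P1: store L0 := 68 → I/M/I on L0; bus BusRdX; mem=10
  op7 P0: load  L1 → S/I/S on L1; bus (none); mem=50
  op8 P0: load  L1 → S/I/S on L1; bus (none); mem=50
  op9 P0: load  L1 → S/I/S on L1; bus (none); mem=50
  op10 P2: load  L3 → I/I/E on L3; bus BusRd; mem=0
  op11 P1: load  L1 → S/S/S on L1; bus BusRd; mem=50
  op12 P2: load  L3 → I/I/E on L3; bus (none); mem=0
  op13 P0: store L1 := 65 → M/I/I on L1; bus BusUpgr; mem=50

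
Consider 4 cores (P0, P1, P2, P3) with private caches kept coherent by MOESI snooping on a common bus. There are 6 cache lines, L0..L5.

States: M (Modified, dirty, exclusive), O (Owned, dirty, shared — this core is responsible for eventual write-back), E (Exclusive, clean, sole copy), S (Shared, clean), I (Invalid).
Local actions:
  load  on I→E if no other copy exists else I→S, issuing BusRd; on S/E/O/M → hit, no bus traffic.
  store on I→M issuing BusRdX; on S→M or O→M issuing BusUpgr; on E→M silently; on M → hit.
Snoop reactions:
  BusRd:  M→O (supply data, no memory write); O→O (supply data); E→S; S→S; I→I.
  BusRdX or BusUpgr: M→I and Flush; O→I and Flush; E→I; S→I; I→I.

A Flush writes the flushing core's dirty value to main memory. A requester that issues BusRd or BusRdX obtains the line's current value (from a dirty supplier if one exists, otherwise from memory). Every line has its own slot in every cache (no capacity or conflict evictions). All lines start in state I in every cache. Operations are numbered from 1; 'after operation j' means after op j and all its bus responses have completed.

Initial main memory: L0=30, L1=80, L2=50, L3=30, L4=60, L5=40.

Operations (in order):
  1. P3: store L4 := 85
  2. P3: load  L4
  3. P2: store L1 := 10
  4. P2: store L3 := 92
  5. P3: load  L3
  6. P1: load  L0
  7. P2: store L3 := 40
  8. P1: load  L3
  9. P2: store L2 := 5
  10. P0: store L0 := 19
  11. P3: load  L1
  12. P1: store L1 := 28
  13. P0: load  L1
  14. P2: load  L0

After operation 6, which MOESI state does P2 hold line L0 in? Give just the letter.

1. P3: store L4 := 85  bus=[BusRdX]  L4: P0=I P1=I P2=I P3=M  mem[L4]=60
2. P3: load  L4  bus=[-]  L4: P0=I P1=I P2=I P3=M  mem[L4]=60
3. P2: store L1 := 10  bus=[BusRdX]  L1: P0=I P1=I P2=M P3=I  mem[L1]=80
4. P2: store L3 := 92  bus=[BusRdX]  L3: P0=I P1=I P2=M P3=I  mem[L3]=30
5. P3: load  L3  bus=[BusRd]  L3: P0=I P1=I P2=O P3=S  mem[L3]=30
6. P1: load  L0  bus=[BusRd]  L0: P0=I P1=E P2=I P3=I  mem[L0]=30
7. P2: store L3 := 40  bus=[BusUpgr]  L3: P0=I P1=I P2=M P3=I  mem[L3]=30
8. P1: load  L3  bus=[BusRd]  L3: P0=I P1=S P2=O P3=I  mem[L3]=30
9. P2: store L2 := 5  bus=[BusRdX]  L2: P0=I P1=I P2=M P3=I  mem[L2]=50
10. P0: store L0 := 19  bus=[BusRdX]  L0: P0=M P1=I P2=I P3=I  mem[L0]=30
11. P3: load  L1  bus=[BusRd]  L1: P0=I P1=I P2=O P3=S  mem[L1]=80
12. P1: store L1 := 28  bus=[BusRdX,Flush]  L1: P0=I P1=M P2=I P3=I  mem[L1]=10
13. P0: load  L1  bus=[BusRd]  L1: P0=S P1=O P2=I P3=I  mem[L1]=10
14. P2: load  L0  bus=[BusRd]  L0: P0=O P1=I P2=S P3=I  mem[L0]=30

state = I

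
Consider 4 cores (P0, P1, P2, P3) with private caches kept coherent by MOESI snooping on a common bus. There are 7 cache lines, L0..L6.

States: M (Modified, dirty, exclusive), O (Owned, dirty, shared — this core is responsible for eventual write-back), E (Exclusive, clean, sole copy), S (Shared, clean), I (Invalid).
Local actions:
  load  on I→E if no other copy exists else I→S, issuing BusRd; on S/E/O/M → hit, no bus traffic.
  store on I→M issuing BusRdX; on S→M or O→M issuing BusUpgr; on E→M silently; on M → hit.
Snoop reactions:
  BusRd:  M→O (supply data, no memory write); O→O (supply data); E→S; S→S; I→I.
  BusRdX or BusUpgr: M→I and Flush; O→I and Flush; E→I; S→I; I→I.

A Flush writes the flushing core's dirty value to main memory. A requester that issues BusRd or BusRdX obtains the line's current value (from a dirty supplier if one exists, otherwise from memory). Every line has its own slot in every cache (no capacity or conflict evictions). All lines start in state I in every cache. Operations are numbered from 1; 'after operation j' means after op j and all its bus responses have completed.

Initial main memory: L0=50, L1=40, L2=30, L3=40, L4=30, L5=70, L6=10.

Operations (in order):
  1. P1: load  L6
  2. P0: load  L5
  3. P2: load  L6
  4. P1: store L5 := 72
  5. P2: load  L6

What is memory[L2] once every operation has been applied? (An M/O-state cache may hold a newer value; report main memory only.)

[1] P1: load  L6 | P0:I, P1:E(10), P2:I, P3:I | bus: BusRd
[2] P0: load  L5 | P0:E(70), P1:I, P2:I, P3:I | bus: BusRd
[3] P2: load  L6 | P0:I, P1:S(10), P2:S(10), P3:I | bus: BusRd
[4] P1: store L5 := 72 | P0:I, P1:M(72), P2:I, P3:I | bus: BusRdX
[5] P2: load  L6 | P0:I, P1:S(10), P2:S(10), P3:I | bus: none

memory[L2] = 30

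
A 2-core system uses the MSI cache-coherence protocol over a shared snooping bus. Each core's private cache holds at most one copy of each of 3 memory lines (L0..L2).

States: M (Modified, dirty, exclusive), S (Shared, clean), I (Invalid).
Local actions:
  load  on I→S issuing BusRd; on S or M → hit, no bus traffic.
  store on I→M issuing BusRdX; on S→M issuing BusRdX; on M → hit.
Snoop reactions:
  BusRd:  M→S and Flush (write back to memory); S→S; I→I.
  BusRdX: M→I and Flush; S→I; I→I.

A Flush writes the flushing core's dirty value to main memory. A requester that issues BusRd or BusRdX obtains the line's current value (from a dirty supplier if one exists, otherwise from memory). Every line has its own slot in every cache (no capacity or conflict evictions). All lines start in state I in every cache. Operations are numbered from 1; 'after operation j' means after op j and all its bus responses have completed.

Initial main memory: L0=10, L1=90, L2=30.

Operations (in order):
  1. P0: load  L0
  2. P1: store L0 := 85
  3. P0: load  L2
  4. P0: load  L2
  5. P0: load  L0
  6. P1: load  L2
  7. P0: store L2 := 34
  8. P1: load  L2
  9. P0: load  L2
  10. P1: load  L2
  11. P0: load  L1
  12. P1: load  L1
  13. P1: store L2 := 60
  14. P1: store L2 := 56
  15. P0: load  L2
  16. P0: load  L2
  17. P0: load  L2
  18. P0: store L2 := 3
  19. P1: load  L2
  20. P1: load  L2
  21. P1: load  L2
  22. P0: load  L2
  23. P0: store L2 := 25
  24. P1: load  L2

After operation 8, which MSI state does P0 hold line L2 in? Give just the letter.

1. P0: load  L0  bus=[BusRd]  L0: P0=S P1=I  mem[L0]=10
2. P1: store L0 := 85  bus=[BusRdX]  L0: P0=I P1=M  mem[L0]=10
3. P0: load  L2  bus=[BusRd]  L2: P0=S P1=I  mem[L2]=30
4. P0: load  L2  bus=[-]  L2: P0=S P1=I  mem[L2]=30
5. P0: load  L0  bus=[BusRd,Flush]  L0: P0=S P1=S  mem[L0]=85
6. P1: load  L2  bus=[BusRd]  L2: P0=S P1=S  mem[L2]=30
7. P0: store L2 := 34  bus=[BusRdX]  L2: P0=M P1=I  mem[L2]=30
8. P1: load  L2  bus=[BusRd,Flush]  L2: P0=S P1=S  mem[L2]=34
9. P0: load  L2  bus=[-]  L2: P0=S P1=S  mem[L2]=34
10. P1: load  L2  bus=[-]  L2: P0=S P1=S  mem[L2]=34
11. P0: load  L1  bus=[BusRd]  L1: P0=S P1=I  mem[L1]=90
12. P1: load  L1  bus=[BusRd]  L1: P0=S P1=S  mem[L1]=90
13. P1: store L2 := 60  bus=[BusRdX]  L2: P0=I P1=M  mem[L2]=34
14. P1: store L2 := 56  bus=[-]  L2: P0=I P1=M  mem[L2]=34
15. P0: load  L2  bus=[BusRd,Flush]  L2: P0=S P1=S  mem[L2]=56
16. P0: load  L2  bus=[-]  L2: P0=S P1=S  mem[L2]=56
17. P0: load  L2  bus=[-]  L2: P0=S P1=S  mem[L2]=56
18. P0: store L2 := 3  bus=[BusRdX]  L2: P0=M P1=I  mem[L2]=56
19. P1: load  L2  bus=[BusRd,Flush]  L2: P0=S P1=S  mem[L2]=3
20. P1: load  L2  bus=[-]  L2: P0=S P1=S  mem[L2]=3
21. P1: load  L2  bus=[-]  L2: P0=S P1=S  mem[L2]=3
22. P0: load  L2  bus=[-]  L2: P0=S P1=S  mem[L2]=3
23. P0: store L2 := 25  bus=[BusRdX]  L2: P0=M P1=I  mem[L2]=3
24. P1: load  L2  bus=[BusRd,Flush]  L2: P0=S P1=S  mem[L2]=25

state = S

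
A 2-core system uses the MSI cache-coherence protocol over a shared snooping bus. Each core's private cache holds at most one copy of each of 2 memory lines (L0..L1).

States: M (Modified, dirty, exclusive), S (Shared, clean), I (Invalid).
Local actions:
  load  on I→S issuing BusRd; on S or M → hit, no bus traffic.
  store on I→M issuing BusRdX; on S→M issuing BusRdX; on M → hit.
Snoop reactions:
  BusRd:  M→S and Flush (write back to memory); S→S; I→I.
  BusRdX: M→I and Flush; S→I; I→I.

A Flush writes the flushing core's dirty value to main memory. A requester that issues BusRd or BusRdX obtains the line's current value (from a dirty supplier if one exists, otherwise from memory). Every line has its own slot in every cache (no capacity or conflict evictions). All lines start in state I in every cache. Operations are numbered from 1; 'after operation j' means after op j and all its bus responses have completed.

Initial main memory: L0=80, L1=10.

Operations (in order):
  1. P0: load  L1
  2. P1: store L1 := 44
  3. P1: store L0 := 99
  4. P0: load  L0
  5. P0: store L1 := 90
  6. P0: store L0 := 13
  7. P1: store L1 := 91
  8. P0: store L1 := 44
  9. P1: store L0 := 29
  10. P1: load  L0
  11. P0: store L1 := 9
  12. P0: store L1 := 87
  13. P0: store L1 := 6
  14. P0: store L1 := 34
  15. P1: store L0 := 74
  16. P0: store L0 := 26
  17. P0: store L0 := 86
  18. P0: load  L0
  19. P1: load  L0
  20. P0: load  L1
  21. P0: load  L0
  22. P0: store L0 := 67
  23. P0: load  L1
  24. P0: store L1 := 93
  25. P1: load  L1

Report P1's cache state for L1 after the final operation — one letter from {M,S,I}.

step 1: P0: load  L1  ⟶  SI  (L1)  txn=BusRd  M[L1]=10
step 2: P1: store L1 := 44  ⟶  IM  (L1)  txn=BusRdX  M[L1]=10
step 3: P1: store L0 := 99  ⟶  IM  (L0)  txn=BusRdX  M[L0]=80
step 4: P0: load  L0  ⟶  SS  (L0)  txn=BusRd+Flush  M[L0]=99
step 5: P0: store L1 := 90  ⟶  MI  (L1)  txn=BusRdX+Flush  M[L1]=44
step 6: P0: store L0 := 13  ⟶  MI  (L0)  txn=BusRdX  M[L0]=99
step 7: P1: store L1 := 91  ⟶  IM  (L1)  txn=BusRdX+Flush  M[L1]=90
step 8: P0: store L1 := 44  ⟶  MI  (L1)  txn=BusRdX+Flush  M[L1]=91
step 9: P1: store L0 := 29  ⟶  IM  (L0)  txn=BusRdX+Flush  M[L0]=13
step 10: P1: load  L0  ⟶  IM  (L0)  txn=∅  M[L0]=13
step 11: P0: store L1 := 9  ⟶  MI  (L1)  txn=∅  M[L1]=91
step 12: P0: store L1 := 87  ⟶  MI  (L1)  txn=∅  M[L1]=91
step 13: P0: store L1 := 6  ⟶  MI  (L1)  txn=∅  M[L1]=91
step 14: P0: store L1 := 34  ⟶  MI  (L1)  txn=∅  M[L1]=91
step 15: P1: store L0 := 74  ⟶  IM  (L0)  txn=∅  M[L0]=13
step 16: P0: store L0 := 26  ⟶  MI  (L0)  txn=BusRdX+Flush  M[L0]=74
step 17: P0: store L0 := 86  ⟶  MI  (L0)  txn=∅  M[L0]=74
step 18: P0: load  L0  ⟶  MI  (L0)  txn=∅  M[L0]=74
step 19: P1: load  L0  ⟶  SS  (L0)  txn=BusRd+Flush  M[L0]=86
step 20: P0: load  L1  ⟶  MI  (L1)  txn=∅  M[L1]=91
step 21: P0: load  L0  ⟶  SS  (L0)  txn=∅  M[L0]=86
step 22: P0: store L0 := 67  ⟶  MI  (L0)  txn=BusRdX  M[L0]=86
step 23: P0: load  L1  ⟶  MI  (L1)  txn=∅  M[L1]=91
step 24: P0: store L1 := 93  ⟶  MI  (L1)  txn=∅  M[L1]=91
step 25: P1: load  L1  ⟶  SS  (L1)  txn=BusRd+Flush  M[L1]=93

state = S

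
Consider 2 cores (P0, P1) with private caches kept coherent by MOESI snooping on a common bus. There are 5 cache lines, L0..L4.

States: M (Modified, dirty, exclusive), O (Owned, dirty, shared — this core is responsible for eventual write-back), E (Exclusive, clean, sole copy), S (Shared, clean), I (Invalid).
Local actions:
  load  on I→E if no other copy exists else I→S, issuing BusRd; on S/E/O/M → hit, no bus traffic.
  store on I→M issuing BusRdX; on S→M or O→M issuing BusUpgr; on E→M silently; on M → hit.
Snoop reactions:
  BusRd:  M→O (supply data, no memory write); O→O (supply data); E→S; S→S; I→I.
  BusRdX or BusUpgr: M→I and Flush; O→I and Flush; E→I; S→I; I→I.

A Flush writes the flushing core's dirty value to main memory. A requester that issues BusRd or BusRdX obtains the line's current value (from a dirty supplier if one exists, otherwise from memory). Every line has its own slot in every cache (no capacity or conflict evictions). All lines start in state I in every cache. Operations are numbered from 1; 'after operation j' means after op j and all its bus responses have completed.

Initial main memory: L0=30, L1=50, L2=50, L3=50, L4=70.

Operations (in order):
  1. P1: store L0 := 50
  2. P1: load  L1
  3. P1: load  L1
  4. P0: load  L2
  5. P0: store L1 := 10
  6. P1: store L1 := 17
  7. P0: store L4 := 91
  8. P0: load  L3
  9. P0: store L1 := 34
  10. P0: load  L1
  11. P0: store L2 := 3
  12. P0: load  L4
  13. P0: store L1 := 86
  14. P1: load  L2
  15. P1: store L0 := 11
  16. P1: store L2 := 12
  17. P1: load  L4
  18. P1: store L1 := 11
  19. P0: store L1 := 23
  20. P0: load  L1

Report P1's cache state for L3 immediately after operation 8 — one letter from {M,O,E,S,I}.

1. P1: store L0 := 50  bus=[BusRdX]  L0: P0=I P1=M  mem[L0]=30
2. P1: load  L1  bus=[BusRd]  L1: P0=I P1=E  mem[L1]=50
3. P1: load  L1  bus=[-]  L1: P0=I P1=E  mem[L1]=50
4. P0: load  L2  bus=[BusRd]  L2: P0=E P1=I  mem[L2]=50
5. P0: store L1 := 10  bus=[BusRdX]  L1: P0=M P1=I  mem[L1]=50
6. P1: store L1 := 17  bus=[BusRdX,Flush]  L1: P0=I P1=M  mem[L1]=10
7. P0: store L4 := 91  bus=[BusRdX]  L4: P0=M P1=I  mem[L4]=70
8. P0: load  L3  bus=[BusRd]  L3: P0=E P1=I  mem[L3]=50
9. P0: store L1 := 34  bus=[BusRdX,Flush]  L1: P0=M P1=I  mem[L1]=17
10. P0: load  L1  bus=[-]  L1: P0=M P1=I  mem[L1]=17
11. P0: store L2 := 3  bus=[-]  L2: P0=M P1=I  mem[L2]=50
12. P0: load  L4  bus=[-]  L4: P0=M P1=I  mem[L4]=70
13. P0: store L1 := 86  bus=[-]  L1: P0=M P1=I  mem[L1]=17
14. P1: load  L2  bus=[BusRd]  L2: P0=O P1=S  mem[L2]=50
15. P1: store L0 := 11  bus=[-]  L0: P0=I P1=M  mem[L0]=30
16. P1: store L2 := 12  bus=[BusUpgr,Flush]  L2: P0=I P1=M  mem[L2]=3
17. P1: load  L4  bus=[BusRd]  L4: P0=O P1=S  mem[L4]=70
18. P1: store L1 := 11  bus=[BusRdX,Flush]  L1: P0=I P1=M  mem[L1]=86
19. P0: store L1 := 23  bus=[BusRdX,Flush]  L1: P0=M P1=I  mem[L1]=11
20. P0: load  L1  bus=[-]  L1: P0=M P1=I  mem[L1]=11

state = I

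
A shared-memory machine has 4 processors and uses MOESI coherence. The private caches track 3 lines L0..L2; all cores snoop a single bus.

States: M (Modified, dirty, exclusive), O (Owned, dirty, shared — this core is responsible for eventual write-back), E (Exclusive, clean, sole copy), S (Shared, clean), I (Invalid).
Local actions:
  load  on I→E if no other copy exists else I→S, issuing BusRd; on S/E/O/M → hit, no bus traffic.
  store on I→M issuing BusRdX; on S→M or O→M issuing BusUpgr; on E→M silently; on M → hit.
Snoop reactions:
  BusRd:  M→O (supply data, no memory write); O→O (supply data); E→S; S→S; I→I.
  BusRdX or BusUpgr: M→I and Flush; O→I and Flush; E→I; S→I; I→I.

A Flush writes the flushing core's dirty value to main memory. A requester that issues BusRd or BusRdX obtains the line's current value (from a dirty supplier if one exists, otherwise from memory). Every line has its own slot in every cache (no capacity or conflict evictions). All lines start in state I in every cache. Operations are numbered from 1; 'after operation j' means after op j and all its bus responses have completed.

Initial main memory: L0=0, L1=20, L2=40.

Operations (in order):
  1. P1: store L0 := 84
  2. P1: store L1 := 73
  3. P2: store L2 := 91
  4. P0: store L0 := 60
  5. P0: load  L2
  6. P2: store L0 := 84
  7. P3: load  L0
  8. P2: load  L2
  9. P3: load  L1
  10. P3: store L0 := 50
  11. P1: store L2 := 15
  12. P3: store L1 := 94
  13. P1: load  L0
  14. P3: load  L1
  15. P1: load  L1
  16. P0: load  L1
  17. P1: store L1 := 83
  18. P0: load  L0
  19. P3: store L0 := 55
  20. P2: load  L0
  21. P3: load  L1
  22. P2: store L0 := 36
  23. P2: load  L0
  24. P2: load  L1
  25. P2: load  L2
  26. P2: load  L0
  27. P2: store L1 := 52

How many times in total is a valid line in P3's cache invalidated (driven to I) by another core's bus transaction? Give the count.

invalidations = 3

[1] P1: store L0 := 84 | P0:I, P1:M(84), P2:I, P3:I | bus: BusRdX
[2] P1: store L1 := 73 | P0:I, P1:M(73), P2:I, P3:I | bus: BusRdX
[3] P2: store L2 := 91 | P0:I, P1:I, P2:M(91), P3:I | bus: BusRdX
[4] P0: store L0 := 60 | P0:M(60), P1:I, P2:I, P3:I | bus: BusRdX,Flush
[5] P0: load  L2 | P0:S(91), P1:I, P2:O(91), P3:I | bus: BusRd
[6] P2: store L0 := 84 | P0:I, P1:I, P2:M(84), P3:I | bus: BusRdX,Flush
[7] P3: load  L0 | P0:I, P1:I, P2:O(84), P3:S(84) | bus: BusRd
[8] P2: load  L2 | P0:S(91), P1:I, P2:O(91), P3:I | bus: none
[9] P3: load  L1 | P0:I, P1:O(73), P2:I, P3:S(73) | bus: BusRd
[10] P3: store L0 := 50 | P0:I, P1:I, P2:I, P3:M(50) | bus: BusUpgr,Flush
[11] P1: store L2 := 15 | P0:I, P1:M(15), P2:I, P3:I | bus: BusRdX,Flush
[12] P3: store L1 := 94 | P0:I, P1:I, P2:I, P3:M(94) | bus: BusUpgr,Flush
[13] P1: load  L0 | P0:I, P1:S(50), P2:I, P3:O(50) | bus: BusRd
[14] P3: load  L1 | P0:I, P1:I, P2:I, P3:M(94) | bus: none
[15] P1: load  L1 | P0:I, P1:S(94), P2:I, P3:O(94) | bus: BusRd
[16] P0: load  L1 | P0:S(94), P1:S(94), P2:I, P3:O(94) | bus: BusRd
[17] P1: store L1 := 83 | P0:I, P1:M(83), P2:I, P3:I | bus: BusUpgr,Flush
[18] P0: load  L0 | P0:S(50), P1:S(50), P2:I, P3:O(50) | bus: BusRd
[19] P3: store L0 := 55 | P0:I, P1:I, P2:I, P3:M(55) | bus: BusUpgr
[20] P2: load  L0 | P0:I, P1:I, P2:S(55), P3:O(55) | bus: BusRd
[21] P3: load  L1 | P0:I, P1:O(83), P2:I, P3:S(83) | bus: BusRd
[22] P2: store L0 := 36 | P0:I, P1:I, P2:M(36), P3:I | bus: BusUpgr,Flush
[23] P2: load  L0 | P0:I, P1:I, P2:M(36), P3:I | bus: none
[24] P2: load  L1 | P0:I, P1:O(83), P2:S(83), P3:S(83) | bus: BusRd
[25] P2: load  L2 | P0:I, P1:O(15), P2:S(15), P3:I | bus: BusRd
[26] P2: load  L0 | P0:I, P1:I, P2:M(36), P3:I | bus: none
[27] P2: store L1 := 52 | P0:I, P1:I, P2:M(52), P3:I | bus: BusUpgr,Flush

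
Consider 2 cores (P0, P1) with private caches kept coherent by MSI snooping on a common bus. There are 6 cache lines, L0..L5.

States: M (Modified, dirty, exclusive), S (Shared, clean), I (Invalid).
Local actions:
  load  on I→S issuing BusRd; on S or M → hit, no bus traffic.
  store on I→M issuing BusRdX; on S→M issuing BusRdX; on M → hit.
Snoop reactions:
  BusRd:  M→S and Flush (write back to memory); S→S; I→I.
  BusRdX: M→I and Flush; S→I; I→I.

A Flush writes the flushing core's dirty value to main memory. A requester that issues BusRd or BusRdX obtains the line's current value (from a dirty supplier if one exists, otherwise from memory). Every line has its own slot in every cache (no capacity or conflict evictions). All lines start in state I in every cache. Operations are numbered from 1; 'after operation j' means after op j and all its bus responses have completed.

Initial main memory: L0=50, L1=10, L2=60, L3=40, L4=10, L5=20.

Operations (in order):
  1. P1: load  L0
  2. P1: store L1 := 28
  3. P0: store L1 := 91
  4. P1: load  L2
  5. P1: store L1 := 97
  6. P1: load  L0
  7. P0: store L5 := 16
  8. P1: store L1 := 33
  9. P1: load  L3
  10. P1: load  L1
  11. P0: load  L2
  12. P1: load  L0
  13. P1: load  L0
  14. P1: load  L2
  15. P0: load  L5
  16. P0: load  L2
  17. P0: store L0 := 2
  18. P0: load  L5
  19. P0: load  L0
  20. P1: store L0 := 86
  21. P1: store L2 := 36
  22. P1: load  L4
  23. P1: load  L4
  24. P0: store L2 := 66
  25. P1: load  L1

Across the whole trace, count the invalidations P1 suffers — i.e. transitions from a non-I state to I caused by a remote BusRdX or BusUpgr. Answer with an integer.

step 1: P1: load  L0  ⟶  IS  (L0)  txn=BusRd  M[L0]=50
step 2: P1: store L1 := 28  ⟶  IM  (L1)  txn=BusRdX  M[L1]=10
step 3: P0: store L1 := 91  ⟶  MI  (L1)  txn=BusRdX+Flush  M[L1]=28
step 4: P1: load  L2  ⟶  IS  (L2)  txn=BusRd  M[L2]=60
step 5: P1: store L1 := 97  ⟶  IM  (L1)  txn=BusRdX+Flush  M[L1]=91
step 6: P1: load  L0  ⟶  IS  (L0)  txn=∅  M[L0]=50
step 7: P0: store L5 := 16  ⟶  MI  (L5)  txn=BusRdX  M[L5]=20
step 8: P1: store L1 := 33  ⟶  IM  (L1)  txn=∅  M[L1]=91
step 9: P1: load  L3  ⟶  IS  (L3)  txn=BusRd  M[L3]=40
step 10: P1: load  L1  ⟶  IM  (L1)  txn=∅  M[L1]=91
step 11: P0: load  L2  ⟶  SS  (L2)  txn=BusRd  M[L2]=60
step 12: P1: load  L0  ⟶  IS  (L0)  txn=∅  M[L0]=50
step 13: P1: load  L0  ⟶  IS  (L0)  txn=∅  M[L0]=50
step 14: P1: load  L2  ⟶  SS  (L2)  txn=∅  M[L2]=60
step 15: P0: load  L5  ⟶  MI  (L5)  txn=∅  M[L5]=20
step 16: P0: load  L2  ⟶  SS  (L2)  txn=∅  M[L2]=60
step 17: P0: store L0 := 2  ⟶  MI  (L0)  txn=BusRdX  M[L0]=50
step 18: P0: load  L5  ⟶  MI  (L5)  txn=∅  M[L5]=20
step 19: P0: load  L0  ⟶  MI  (L0)  txn=∅  M[L0]=50
step 20: P1: store L0 := 86  ⟶  IM  (L0)  txn=BusRdX+Flush  M[L0]=2
step 21: P1: store L2 := 36  ⟶  IM  (L2)  txn=BusRdX  M[L2]=60
step 22: P1: load  L4  ⟶  IS  (L4)  txn=BusRd  M[L4]=10
step 23: P1: load  L4  ⟶  IS  (L4)  txn=∅  M[L4]=10
step 24: P0: store L2 := 66  ⟶  MI  (L2)  txn=BusRdX+Flush  M[L2]=36
step 25: P1: load  L1  ⟶  IM  (L1)  txn=∅  M[L1]=91

invalidations = 3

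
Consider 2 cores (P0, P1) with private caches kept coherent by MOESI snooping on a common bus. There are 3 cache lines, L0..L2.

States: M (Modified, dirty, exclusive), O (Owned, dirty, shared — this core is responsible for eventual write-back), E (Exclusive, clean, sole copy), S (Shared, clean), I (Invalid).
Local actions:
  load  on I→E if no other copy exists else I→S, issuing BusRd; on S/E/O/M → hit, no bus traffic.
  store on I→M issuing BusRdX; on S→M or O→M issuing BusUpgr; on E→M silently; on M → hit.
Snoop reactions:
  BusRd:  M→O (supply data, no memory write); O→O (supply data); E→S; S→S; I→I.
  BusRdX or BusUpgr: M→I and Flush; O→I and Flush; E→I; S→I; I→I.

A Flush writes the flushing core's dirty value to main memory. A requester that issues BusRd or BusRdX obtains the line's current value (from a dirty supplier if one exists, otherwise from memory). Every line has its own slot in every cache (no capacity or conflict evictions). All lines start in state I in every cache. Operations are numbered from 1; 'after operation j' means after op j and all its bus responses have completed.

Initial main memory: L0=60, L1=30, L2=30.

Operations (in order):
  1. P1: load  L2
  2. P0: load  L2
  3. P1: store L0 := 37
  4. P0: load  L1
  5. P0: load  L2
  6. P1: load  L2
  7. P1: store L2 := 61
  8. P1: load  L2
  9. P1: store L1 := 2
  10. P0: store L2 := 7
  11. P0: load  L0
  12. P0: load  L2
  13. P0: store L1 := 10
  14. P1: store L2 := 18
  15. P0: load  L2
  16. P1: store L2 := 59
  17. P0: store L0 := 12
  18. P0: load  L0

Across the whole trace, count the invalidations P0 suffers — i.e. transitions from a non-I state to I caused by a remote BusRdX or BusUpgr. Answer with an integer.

  op1 P1: load  L2 → I/E on L2; bus BusRd; mem=30
  op2 P0: load  L2 → S/S on L2; bus BusRd; mem=30
  op3 P1: store L0 := 37 → I/M on L0; bus BusRdX; mem=60
  op4 P0: load  L1 → E/I on L1; bus BusRd; mem=30
  op5 P0: load  L2 → S/S on L2; bus (none); mem=30
  op6 P1: load  L2 → S/S on L2; bus (none); mem=30
  op7 P1: store L2 := 61 → I/M on L2; bus BusUpgr; mem=30
  op8 P1: load  L2 → I/M on L2; bus (none); mem=30
  op9 P1: store L1 := 2 → I/M on L1; bus BusRdX; mem=30
  op10 P0: store L2 := 7 → M/I on L2; bus BusRdX Flush; mem=61
  op11 P0: load  L0 → S/O on L0; bus BusRd; mem=60
  op12 P0: load  L2 → M/I on L2; bus (none); mem=61
  op13 P0: store L1 := 10 → M/I on L1; bus BusRdX Flush; mem=2
  op14 P1: store L2 := 18 → I/M on L2; bus BusRdX Flush; mem=7
  op15 P0: load  L2 → S/O on L2; bus BusRd; mem=7
  op16 P1: store L2 := 59 → I/M on L2; bus BusUpgr; mem=7
  op17 P0: store L0 := 12 → M/I on L0; bus BusUpgr Flush; mem=37
  op18 P0: load  L0 → M/I on L0; bus (none); mem=37

invalidations = 4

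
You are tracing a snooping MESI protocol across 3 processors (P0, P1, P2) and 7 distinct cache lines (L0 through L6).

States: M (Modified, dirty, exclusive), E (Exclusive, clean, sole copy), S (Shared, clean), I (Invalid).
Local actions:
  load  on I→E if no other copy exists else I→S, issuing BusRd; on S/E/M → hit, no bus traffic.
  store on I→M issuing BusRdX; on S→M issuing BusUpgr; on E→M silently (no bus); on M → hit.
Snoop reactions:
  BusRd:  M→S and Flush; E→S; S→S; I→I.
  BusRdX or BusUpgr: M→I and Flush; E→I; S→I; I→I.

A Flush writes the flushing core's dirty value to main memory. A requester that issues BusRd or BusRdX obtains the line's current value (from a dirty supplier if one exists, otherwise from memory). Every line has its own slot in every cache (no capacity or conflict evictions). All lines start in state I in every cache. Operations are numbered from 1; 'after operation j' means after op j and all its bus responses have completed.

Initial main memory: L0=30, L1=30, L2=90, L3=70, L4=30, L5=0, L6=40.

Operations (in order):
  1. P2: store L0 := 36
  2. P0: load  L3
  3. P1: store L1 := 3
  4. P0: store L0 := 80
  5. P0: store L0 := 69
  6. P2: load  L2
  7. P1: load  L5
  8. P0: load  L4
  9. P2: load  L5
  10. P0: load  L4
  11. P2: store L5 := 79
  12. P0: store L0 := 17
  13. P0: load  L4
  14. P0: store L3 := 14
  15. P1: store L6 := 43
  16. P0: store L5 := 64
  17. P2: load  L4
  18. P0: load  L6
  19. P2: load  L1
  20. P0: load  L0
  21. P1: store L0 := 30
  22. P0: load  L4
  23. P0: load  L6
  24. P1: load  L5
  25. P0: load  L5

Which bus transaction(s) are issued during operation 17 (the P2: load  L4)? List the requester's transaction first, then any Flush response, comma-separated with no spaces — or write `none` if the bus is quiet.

  op1 P2: store L0 := 36 → I/I/M on L0; bus BusRdX; mem=30
  op2 P0: load  L3 → E/I/I on L3; bus BusRd; mem=70
  op3 P1: store L1 := 3 → I/M/I on L1; bus BusRdX; mem=30
  op4 P0: store L0 := 80 → M/I/I on L0; bus BusRdX Flush; mem=36
  op5 P0: store L0 := 69 → M/I/I on L0; bus (none); mem=36
  op6 P2: load  L2 → I/I/E on L2; bus BusRd; mem=90
  op7 P1: load  L5 → I/E/I on L5; bus BusRd; mem=0
  op8 P0: load  L4 → E/I/I on L4; bus BusRd; mem=30
  op9 P2: load  L5 → I/S/S on L5; bus BusRd; mem=0
  op10 P0: load  L4 → E/I/I on L4; bus (none); mem=30
  op11 P2: store L5 := 79 → I/I/M on L5; bus BusUpgr; mem=0
  op12 P0: store L0 := 17 → M/I/I on L0; bus (none); mem=36
  op13 P0: load  L4 → E/I/I on L4; bus (none); mem=30
  op14 P0: store L3 := 14 → M/I/I on L3; bus (none); mem=70
  op15 P1: store L6 := 43 → I/M/I on L6; bus BusRdX; mem=40
  op16 P0: store L5 := 64 → M/I/I on L5; bus BusRdX Flush; mem=79
  op17 P2: load  L4 → S/I/S on L4; bus BusRd; mem=30
  op18 P0: load  L6 → S/S/I on L6; bus BusRd Flush; mem=43
  op19 P2: load  L1 → I/S/S on L1; bus BusRd Flush; mem=3
  op20 P0: load  L0 → M/I/I on L0; bus (none); mem=36
  op21 P1: store L0 := 30 → I/M/I on L0; bus BusRdX Flush; mem=17
  op22 P0: load  L4 → S/I/S on L4; bus (none); mem=30
  op23 P0: load  L6 → S/S/I on L6; bus (none); mem=43
  op24 P1: load  L5 → S/S/I on L5; bus BusRd Flush; mem=64
  op25 P0: load  L5 → S/S/I on L5; bus (none); mem=64

bus = BusRd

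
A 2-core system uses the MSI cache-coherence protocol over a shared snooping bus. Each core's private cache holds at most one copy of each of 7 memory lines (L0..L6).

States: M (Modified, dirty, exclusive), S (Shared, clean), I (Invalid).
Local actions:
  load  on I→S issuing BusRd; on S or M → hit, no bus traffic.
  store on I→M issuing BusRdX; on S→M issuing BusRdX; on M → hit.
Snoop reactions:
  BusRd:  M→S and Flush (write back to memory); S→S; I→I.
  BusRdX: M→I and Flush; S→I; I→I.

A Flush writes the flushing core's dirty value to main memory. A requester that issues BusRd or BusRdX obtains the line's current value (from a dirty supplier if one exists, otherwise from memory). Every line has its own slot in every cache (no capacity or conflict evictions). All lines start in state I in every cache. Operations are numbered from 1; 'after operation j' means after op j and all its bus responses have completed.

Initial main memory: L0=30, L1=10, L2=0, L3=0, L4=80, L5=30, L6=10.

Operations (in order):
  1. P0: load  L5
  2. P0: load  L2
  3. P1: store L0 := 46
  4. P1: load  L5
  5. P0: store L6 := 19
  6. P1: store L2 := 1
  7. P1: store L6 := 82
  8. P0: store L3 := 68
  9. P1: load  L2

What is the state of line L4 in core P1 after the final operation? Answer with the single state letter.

1. P0: load  L5  bus=[BusRd]  L5: P0=S P1=I  mem[L5]=30
2. P0: load  L2  bus=[BusRd]  L2: P0=S P1=I  mem[L2]=0
3. P1: store L0 := 46  bus=[BusRdX]  L0: P0=I P1=M  mem[L0]=30
4. P1: load  L5  bus=[BusRd]  L5: P0=S P1=S  mem[L5]=30
5. P0: store L6 := 19  bus=[BusRdX]  L6: P0=M P1=I  mem[L6]=10
6. P1: store L2 := 1  bus=[BusRdX]  L2: P0=I P1=M  mem[L2]=0
7. P1: store L6 := 82  bus=[BusRdX,Flush]  L6: P0=I P1=M  mem[L6]=19
8. P0: store L3 := 68  bus=[BusRdX]  L3: P0=M P1=I  mem[L3]=0
9. P1: load  L2  bus=[-]  L2: P0=I P1=M  mem[L2]=0

state = I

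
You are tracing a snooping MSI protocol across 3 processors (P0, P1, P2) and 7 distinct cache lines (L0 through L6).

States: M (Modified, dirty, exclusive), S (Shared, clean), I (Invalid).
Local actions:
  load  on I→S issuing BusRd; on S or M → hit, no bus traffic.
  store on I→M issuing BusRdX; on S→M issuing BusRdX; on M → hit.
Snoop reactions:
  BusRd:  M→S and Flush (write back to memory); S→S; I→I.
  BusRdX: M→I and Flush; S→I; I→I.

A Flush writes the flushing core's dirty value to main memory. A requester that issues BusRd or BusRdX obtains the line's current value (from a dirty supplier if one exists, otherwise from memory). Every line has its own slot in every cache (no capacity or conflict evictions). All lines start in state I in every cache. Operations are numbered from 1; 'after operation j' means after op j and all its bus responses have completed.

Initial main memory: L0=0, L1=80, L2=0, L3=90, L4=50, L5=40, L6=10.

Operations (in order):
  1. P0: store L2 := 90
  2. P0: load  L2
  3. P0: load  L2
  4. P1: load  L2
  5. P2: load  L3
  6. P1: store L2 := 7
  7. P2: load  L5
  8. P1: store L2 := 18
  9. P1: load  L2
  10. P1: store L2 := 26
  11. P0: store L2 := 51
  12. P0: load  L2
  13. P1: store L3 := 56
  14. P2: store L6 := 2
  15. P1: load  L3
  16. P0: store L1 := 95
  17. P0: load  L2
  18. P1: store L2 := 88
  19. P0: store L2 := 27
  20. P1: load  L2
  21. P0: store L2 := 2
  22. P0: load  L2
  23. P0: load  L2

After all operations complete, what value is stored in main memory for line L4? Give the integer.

memory[L4] = 50

[1] P0: store L2 := 90 | P0:M(90), P1:I, P2:I | bus: BusRdX
[2] P0: load  L2 | P0:M(90), P1:I, P2:I | bus: none
[3] P0: load  L2 | P0:M(90), P1:I, P2:I | bus: none
[4] P1: load  L2 | P0:S(90), P1:S(90), P2:I | bus: BusRd,Flush
[5] P2: load  L3 | P0:I, P1:I, P2:S(90) | bus: BusRd
[6] P1: store L2 := 7 | P0:I, P1:M(7), P2:I | bus: BusRdX
[7] P2: load  L5 | P0:I, P1:I, P2:S(40) | bus: BusRd
[8] P1: store L2 := 18 | P0:I, P1:M(18), P2:I | bus: none
[9] P1: load  L2 | P0:I, P1:M(18), P2:I | bus: none
[10] P1: store L2 := 26 | P0:I, P1:M(26), P2:I | bus: none
[11] P0: store L2 := 51 | P0:M(51), P1:I, P2:I | bus: BusRdX,Flush
[12] P0: load  L2 | P0:M(51), P1:I, P2:I | bus: none
[13] P1: store L3 := 56 | P0:I, P1:M(56), P2:I | bus: BusRdX
[14] P2: store L6 := 2 | P0:I, P1:I, P2:M(2) | bus: BusRdX
[15] P1: load  L3 | P0:I, P1:M(56), P2:I | bus: none
[16] P0: store L1 := 95 | P0:M(95), P1:I, P2:I | bus: BusRdX
[17] P0: load  L2 | P0:M(51), P1:I, P2:I | bus: none
[18] P1: store L2 := 88 | P0:I, P1:M(88), P2:I | bus: BusRdX,Flush
[19] P0: store L2 := 27 | P0:M(27), P1:I, P2:I | bus: BusRdX,Flush
[20] P1: load  L2 | P0:S(27), P1:S(27), P2:I | bus: BusRd,Flush
[21] P0: store L2 := 2 | P0:M(2), P1:I, P2:I | bus: BusRdX
[22] P0: load  L2 | P0:M(2), P1:I, P2:I | bus: none
[23] P0: load  L2 | P0:M(2), P1:I, P2:I | bus: none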